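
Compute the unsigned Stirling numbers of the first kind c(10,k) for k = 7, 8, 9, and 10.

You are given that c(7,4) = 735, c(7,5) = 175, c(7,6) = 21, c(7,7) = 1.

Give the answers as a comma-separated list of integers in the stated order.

row 8: T[8][5]=7·175+735=1960  T[8][6]=7·21+175=322  T[8][7]=7·1+21=28  T[8][8]=7·0+1=1
row 9: T[9][6]=8·322+1960=4536  T[9][7]=8·28+322=546  T[9][8]=8·1+28=36  T[9][9]=8·0+1=1
row 10: T[10][7]=9·546+4536=9450  T[10][8]=9·36+546=870  T[10][9]=9·1+36=45  T[10][10]=9·0+1=1
Read c(10,7) = 9450, c(10,8) = 870, c(10,9) = 45, c(10,10) = 1.

9450, 870, 45, 1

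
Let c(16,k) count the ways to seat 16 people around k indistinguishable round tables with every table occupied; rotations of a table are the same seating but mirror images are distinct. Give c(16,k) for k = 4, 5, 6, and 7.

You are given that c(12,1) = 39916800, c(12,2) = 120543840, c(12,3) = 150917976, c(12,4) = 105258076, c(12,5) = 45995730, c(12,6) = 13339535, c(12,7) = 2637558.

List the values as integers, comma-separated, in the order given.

@13  (13,1):39916800·12+0→479001600, (13,2):120543840·12+39916800→1486442880, (13,3):150917976·12+120543840→1931559552, (13,4):105258076·12+150917976→1414014888, (13,5):45995730·12+105258076→657206836, (13,6):13339535·12+45995730→206070150, (13,7):2637558·12+13339535→44990231
@14  (14,2):1486442880·13+479001600→19802759040, (14,3):1931559552·13+1486442880→26596717056, (14,4):1414014888·13+1931559552→20313753096, (14,5):657206836·13+1414014888→9957703756, (14,6):206070150·13+657206836→3336118786, (14,7):44990231·13+206070150→790943153
@15  (15,3):26596717056·14+19802759040→392156797824, (15,4):20313753096·14+26596717056→310989260400, (15,5):9957703756·14+20313753096→159721605680, (15,6):3336118786·14+9957703756→56663366760, (15,7):790943153·14+3336118786→14409322928
@16  (16,4):310989260400·15+392156797824→5056995703824, (16,5):159721605680·15+310989260400→2706813345600, (16,6):56663366760·15+159721605680→1009672107080, (16,7):14409322928·15+56663366760→272803210680
Read c(16,4) = 5056995703824, c(16,5) = 2706813345600, c(16,6) = 1009672107080, c(16,7) = 272803210680.

5056995703824, 2706813345600, 1009672107080, 272803210680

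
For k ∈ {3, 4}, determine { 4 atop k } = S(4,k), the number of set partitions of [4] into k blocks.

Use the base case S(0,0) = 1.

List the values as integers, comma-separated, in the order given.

6, 1

i=1: T(1,1)=1+1·0=1
i=2: T(2,1)=0+1·1=1 | T(2,2)=1+2·0=1
i=3: T(3,2)=1+2·1=3 | T(3,3)=1+3·0=1
i=4: T(4,3)=3+3·1=6 | T(4,4)=1+4·0=1
Read S(4,3) = 6, S(4,4) = 1.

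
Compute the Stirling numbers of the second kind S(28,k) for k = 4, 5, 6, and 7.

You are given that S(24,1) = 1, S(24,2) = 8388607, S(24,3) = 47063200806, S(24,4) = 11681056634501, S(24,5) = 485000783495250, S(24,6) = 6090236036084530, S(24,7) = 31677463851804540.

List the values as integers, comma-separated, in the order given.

2998587019946701, 307440364830580800, 8220146115188676396, 82892803728383735268

r25: T_25,1=1×1+0=1; T_25,2=2×8388607+1=16777215; T_25,3=3×47063200806+8388607=141197991025; T_25,4=4×11681056634501+47063200806=46771289738810; T_25,5=5×485000783495250+11681056634501=2436684974110751; T_25,6=6×6090236036084530+485000783495250=37026417000002430; T_25,7=7×31677463851804540+6090236036084530=227832482998716310
r26: T_26,2=2×16777215+1=33554431; T_26,3=3×141197991025+16777215=423610750290; T_26,4=4×46771289738810+141197991025=187226356946265; T_26,5=5×2436684974110751+46771289738810=12230196160292565; T_26,6=6×37026417000002430+2436684974110751=224595186974125331; T_26,7=7×227832482998716310+37026417000002430=1631853797991016600
r27: T_27,3=3×423610750290+33554431=1270865805301; T_27,4=4×187226356946265+423610750290=749329038535350; T_27,5=5×12230196160292565+187226356946265=61338207158409090; T_27,6=6×224595186974125331+12230196160292565=1359801318005044551; T_27,7=7×1631853797991016600+224595186974125331=11647571772911241531
r28: T_28,4=4×749329038535350+1270865805301=2998587019946701; T_28,5=5×61338207158409090+749329038535350=307440364830580800; T_28,6=6×1359801318005044551+61338207158409090=8220146115188676396; T_28,7=7×11647571772911241531+1359801318005044551=82892803728383735268
Read S(28,4) = 2998587019946701, S(28,5) = 307440364830580800, S(28,6) = 8220146115188676396, S(28,7) = 82892803728383735268.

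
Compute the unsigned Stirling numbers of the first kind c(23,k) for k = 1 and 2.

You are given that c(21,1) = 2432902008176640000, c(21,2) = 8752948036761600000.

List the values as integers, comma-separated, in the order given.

1124000727777607680000, 4148476779335454720000

row 22: T[22][1]=21·2432902008176640000+0=51090942171709440000  T[22][2]=21·8752948036761600000+2432902008176640000=186244810780170240000
row 23: T[23][1]=22·51090942171709440000+0=1124000727777607680000  T[23][2]=22·186244810780170240000+51090942171709440000=4148476779335454720000
Read c(23,1) = 1124000727777607680000, c(23,2) = 4148476779335454720000.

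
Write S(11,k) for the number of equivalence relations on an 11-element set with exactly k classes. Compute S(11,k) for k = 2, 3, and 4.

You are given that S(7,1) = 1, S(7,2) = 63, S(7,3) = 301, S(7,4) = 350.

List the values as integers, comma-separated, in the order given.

row 8: T[8][1]=1·1+0=1  T[8][2]=2·63+1=127  T[8][3]=3·301+63=966  T[8][4]=4·350+301=1701
row 9: T[9][1]=1·1+0=1  T[9][2]=2·127+1=255  T[9][3]=3·966+127=3025  T[9][4]=4·1701+966=7770
row 10: T[10][1]=1·1+0=1  T[10][2]=2·255+1=511  T[10][3]=3·3025+255=9330  T[10][4]=4·7770+3025=34105
row 11: T[11][2]=2·511+1=1023  T[11][3]=3·9330+511=28501  T[11][4]=4·34105+9330=145750
Read S(11,2) = 1023, S(11,3) = 28501, S(11,4) = 145750.

1023, 28501, 145750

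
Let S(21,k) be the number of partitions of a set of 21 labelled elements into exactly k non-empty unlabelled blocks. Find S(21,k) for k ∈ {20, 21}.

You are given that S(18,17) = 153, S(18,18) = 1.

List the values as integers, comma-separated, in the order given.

[19] T[19,18]:18*1+153=171 · T[19,19]:19*0+1=1
[20] T[20,19]:19*1+171=190 · T[20,20]:20*0+1=1
[21] T[21,20]:20*1+190=210 · T[21,21]:21*0+1=1
Read S(21,20) = 210, S(21,21) = 1.

210, 1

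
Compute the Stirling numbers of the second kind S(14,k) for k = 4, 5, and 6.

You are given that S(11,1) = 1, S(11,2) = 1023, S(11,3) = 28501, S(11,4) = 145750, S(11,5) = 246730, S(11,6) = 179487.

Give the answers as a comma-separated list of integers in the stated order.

row 12: T[12][2]=2·1023+1=2047  T[12][3]=3·28501+1023=86526  T[12][4]=4·145750+28501=611501  T[12][5]=5·246730+145750=1379400  T[12][6]=6·179487+246730=1323652
row 13: T[13][3]=3·86526+2047=261625  T[13][4]=4·611501+86526=2532530  T[13][5]=5·1379400+611501=7508501  T[13][6]=6·1323652+1379400=9321312
row 14: T[14][4]=4·2532530+261625=10391745  T[14][5]=5·7508501+2532530=40075035  T[14][6]=6·9321312+7508501=63436373
Read S(14,4) = 10391745, S(14,5) = 40075035, S(14,6) = 63436373.

10391745, 40075035, 63436373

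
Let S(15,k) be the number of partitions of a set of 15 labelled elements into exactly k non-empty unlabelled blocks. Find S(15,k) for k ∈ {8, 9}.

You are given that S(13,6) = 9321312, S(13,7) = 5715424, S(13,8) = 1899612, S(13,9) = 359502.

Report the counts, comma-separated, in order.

@14  (14,7):5715424·7+9321312→49329280, (14,8):1899612·8+5715424→20912320, (14,9):359502·9+1899612→5135130
@15  (15,8):20912320·8+49329280→216627840, (15,9):5135130·9+20912320→67128490
Read S(15,8) = 216627840, S(15,9) = 67128490.

216627840, 67128490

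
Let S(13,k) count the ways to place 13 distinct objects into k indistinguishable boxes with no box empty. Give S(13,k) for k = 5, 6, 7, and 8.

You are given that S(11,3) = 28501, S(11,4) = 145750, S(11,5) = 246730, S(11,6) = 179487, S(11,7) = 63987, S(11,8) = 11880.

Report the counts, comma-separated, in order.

[12] T[12,4]:4*145750+28501=611501 · T[12,5]:5*246730+145750=1379400 · T[12,6]:6*179487+246730=1323652 · T[12,7]:7*63987+179487=627396 · T[12,8]:8*11880+63987=159027
[13] T[13,5]:5*1379400+611501=7508501 · T[13,6]:6*1323652+1379400=9321312 · T[13,7]:7*627396+1323652=5715424 · T[13,8]:8*159027+627396=1899612
Read S(13,5) = 7508501, S(13,6) = 9321312, S(13,7) = 5715424, S(13,8) = 1899612.

7508501, 9321312, 5715424, 1899612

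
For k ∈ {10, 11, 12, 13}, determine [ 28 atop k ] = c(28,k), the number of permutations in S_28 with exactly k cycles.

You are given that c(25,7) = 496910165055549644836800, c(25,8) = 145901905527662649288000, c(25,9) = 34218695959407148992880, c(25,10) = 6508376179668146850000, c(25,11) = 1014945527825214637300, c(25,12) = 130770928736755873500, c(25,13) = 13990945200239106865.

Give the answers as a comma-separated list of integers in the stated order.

195460557459107504515368560, 33819732719881270820297640, 4894196422205298253024980, 596287888163635369624650

[26] T[26,8]:25*145901905527662649288000+496910165055549644836800=4144457803247115877036800 · T[26,9]:25*34218695959407148992880+145901905527662649288000=1001369304512841374110000 · T[26,10]:25*6508376179668146850000+34218695959407148992880=196928100451110820242880 · T[26,11]:25*1014945527825214637300+6508376179668146850000=31882014375298512782500 · T[26,12]:25*130770928736755873500+1014945527825214637300=4284218746244111474800 · T[26,13]:25*13990945200239106865+130770928736755873500=480544558742733545125
[27] T[27,9]:26*1001369304512841374110000+4144457803247115877036800=30180059720580991603896800 · T[27,10]:26*196928100451110820242880+1001369304512841374110000=6121499916241722700424880 · T[27,11]:26*31882014375298512782500+196928100451110820242880=1025860474208872152587880 · T[27,12]:26*4284218746244111474800+31882014375298512782500=143271701777645411127300 · T[27,13]:26*480544558742733545125+4284218746244111474800=16778377273555183648050
[28] T[28,10]:27*6121499916241722700424880+30180059720580991603896800=195460557459107504515368560 · T[28,11]:27*1025860474208872152587880+6121499916241722700424880=33819732719881270820297640 · T[28,12]:27*143271701777645411127300+1025860474208872152587880=4894196422205298253024980 · T[28,13]:27*16778377273555183648050+143271701777645411127300=596287888163635369624650
Read c(28,10) = 195460557459107504515368560, c(28,11) = 33819732719881270820297640, c(28,12) = 4894196422205298253024980, c(28,13) = 596287888163635369624650.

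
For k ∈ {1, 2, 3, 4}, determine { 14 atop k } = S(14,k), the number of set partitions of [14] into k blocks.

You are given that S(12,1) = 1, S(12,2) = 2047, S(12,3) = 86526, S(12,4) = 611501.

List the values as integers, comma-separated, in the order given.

i=13: T(13,1)=0+1·1=1 | T(13,2)=1+2·2047=4095 | T(13,3)=2047+3·86526=261625 | T(13,4)=86526+4·611501=2532530
i=14: T(14,1)=0+1·1=1 | T(14,2)=1+2·4095=8191 | T(14,3)=4095+3·261625=788970 | T(14,4)=261625+4·2532530=10391745
Read S(14,1) = 1, S(14,2) = 8191, S(14,3) = 788970, S(14,4) = 10391745.

1, 8191, 788970, 10391745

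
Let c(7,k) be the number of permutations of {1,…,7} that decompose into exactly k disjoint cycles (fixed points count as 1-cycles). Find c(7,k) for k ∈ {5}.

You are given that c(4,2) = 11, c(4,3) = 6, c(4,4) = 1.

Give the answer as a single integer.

175

r5: T_5,3=4×6+11=35; T_5,4=4×1+6=10; T_5,5=4×0+1=1
r6: T_6,4=5×10+35=85; T_6,5=5×1+10=15
r7: T_7,5=6×15+85=175
Read c(7,5) = 175.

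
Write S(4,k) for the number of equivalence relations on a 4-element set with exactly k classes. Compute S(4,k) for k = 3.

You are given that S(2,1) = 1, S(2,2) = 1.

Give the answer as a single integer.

6

i=3: T(3,2)=1+2·1=3 | T(3,3)=1+3·0=1
i=4: T(4,3)=3+3·1=6
Read S(4,3) = 6.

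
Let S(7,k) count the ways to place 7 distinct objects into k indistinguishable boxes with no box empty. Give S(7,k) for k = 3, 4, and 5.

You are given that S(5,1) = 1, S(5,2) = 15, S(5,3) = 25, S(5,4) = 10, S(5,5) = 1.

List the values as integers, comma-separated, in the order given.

301, 350, 140

[6] T[6,2]:2*15+1=31 · T[6,3]:3*25+15=90 · T[6,4]:4*10+25=65 · T[6,5]:5*1+10=15
[7] T[7,3]:3*90+31=301 · T[7,4]:4*65+90=350 · T[7,5]:5*15+65=140
Read S(7,3) = 301, S(7,4) = 350, S(7,5) = 140.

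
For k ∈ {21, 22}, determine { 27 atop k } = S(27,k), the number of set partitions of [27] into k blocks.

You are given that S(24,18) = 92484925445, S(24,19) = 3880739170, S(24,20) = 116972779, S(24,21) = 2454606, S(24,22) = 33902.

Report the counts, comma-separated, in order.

r25: T_25,19=19×3880739170+92484925445=166218969675; T_25,20=20×116972779+3880739170=6220194750; T_25,21=21×2454606+116972779=168519505; T_25,22=22×33902+2454606=3200450
r26: T_26,20=20×6220194750+166218969675=290622864675; T_26,21=21×168519505+6220194750=9759104355; T_26,22=22×3200450+168519505=238929405
r27: T_27,21=21×9759104355+290622864675=495564056130; T_27,22=22×238929405+9759104355=15015551265
Read S(27,21) = 495564056130, S(27,22) = 15015551265.

495564056130, 15015551265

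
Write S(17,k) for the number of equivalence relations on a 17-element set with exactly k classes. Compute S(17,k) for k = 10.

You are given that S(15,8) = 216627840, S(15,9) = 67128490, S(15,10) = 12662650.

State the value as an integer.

r16: T_16,9=9×67128490+216627840=820784250; T_16,10=10×12662650+67128490=193754990
r17: T_17,10=10×193754990+820784250=2758334150
Read S(17,10) = 2758334150.

2758334150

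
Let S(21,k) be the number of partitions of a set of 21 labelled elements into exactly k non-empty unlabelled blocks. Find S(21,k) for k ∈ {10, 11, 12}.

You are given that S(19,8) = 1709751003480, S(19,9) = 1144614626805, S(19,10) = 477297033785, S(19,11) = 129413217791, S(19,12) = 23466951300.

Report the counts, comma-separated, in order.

71187132291275, 26826851689001, 6833042030178

@20  (20,9):1144614626805·9+1709751003480→12011282644725, (20,10):477297033785·10+1144614626805→5917584964655, (20,11):129413217791·11+477297033785→1900842429486, (20,12):23466951300·12+129413217791→411016633391
@21  (21,10):5917584964655·10+12011282644725→71187132291275, (21,11):1900842429486·11+5917584964655→26826851689001, (21,12):411016633391·12+1900842429486→6833042030178
Read S(21,10) = 71187132291275, S(21,11) = 26826851689001, S(21,12) = 6833042030178.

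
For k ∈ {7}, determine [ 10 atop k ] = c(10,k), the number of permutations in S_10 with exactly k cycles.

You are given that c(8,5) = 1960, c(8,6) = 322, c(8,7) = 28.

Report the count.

r9: T_9,6=8×322+1960=4536; T_9,7=8×28+322=546
r10: T_10,7=9×546+4536=9450
Read c(10,7) = 9450.

9450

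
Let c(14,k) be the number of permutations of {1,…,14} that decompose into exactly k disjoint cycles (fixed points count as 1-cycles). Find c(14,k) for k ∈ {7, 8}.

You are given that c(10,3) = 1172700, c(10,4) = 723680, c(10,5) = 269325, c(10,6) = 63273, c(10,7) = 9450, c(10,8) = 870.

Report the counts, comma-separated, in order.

r11: T_11,4=10×723680+1172700=8409500; T_11,5=10×269325+723680=3416930; T_11,6=10×63273+269325=902055; T_11,7=10×9450+63273=157773; T_11,8=10×870+9450=18150
r12: T_12,5=11×3416930+8409500=45995730; T_12,6=11×902055+3416930=13339535; T_12,7=11×157773+902055=2637558; T_12,8=11×18150+157773=357423
r13: T_13,6=12×13339535+45995730=206070150; T_13,7=12×2637558+13339535=44990231; T_13,8=12×357423+2637558=6926634
r14: T_14,7=13×44990231+206070150=790943153; T_14,8=13×6926634+44990231=135036473
Read c(14,7) = 790943153, c(14,8) = 135036473.

790943153, 135036473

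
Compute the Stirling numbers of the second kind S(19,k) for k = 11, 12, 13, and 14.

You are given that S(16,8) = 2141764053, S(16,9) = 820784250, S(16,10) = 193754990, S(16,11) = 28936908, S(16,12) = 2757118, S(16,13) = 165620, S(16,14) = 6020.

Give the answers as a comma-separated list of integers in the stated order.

i=17: T(17,9)=2141764053+9·820784250=9528822303 | T(17,10)=820784250+10·193754990=2758334150 | T(17,11)=193754990+11·28936908=512060978 | T(17,12)=28936908+12·2757118=62022324 | T(17,13)=2757118+13·165620=4910178 | T(17,14)=165620+14·6020=249900
i=18: T(18,10)=9528822303+10·2758334150=37112163803 | T(18,11)=2758334150+11·512060978=8391004908 | T(18,12)=512060978+12·62022324=1256328866 | T(18,13)=62022324+13·4910178=125854638 | T(18,14)=4910178+14·249900=8408778
i=19: T(19,11)=37112163803+11·8391004908=129413217791 | T(19,12)=8391004908+12·1256328866=23466951300 | T(19,13)=1256328866+13·125854638=2892439160 | T(19,14)=125854638+14·8408778=243577530
Read S(19,11) = 129413217791, S(19,12) = 23466951300, S(19,13) = 2892439160, S(19,14) = 243577530.

129413217791, 23466951300, 2892439160, 243577530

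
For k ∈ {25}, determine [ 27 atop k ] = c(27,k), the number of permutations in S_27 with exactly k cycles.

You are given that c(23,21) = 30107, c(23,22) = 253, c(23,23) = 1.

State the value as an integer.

@24  (24,22):253·23+30107→35926, (24,23):1·23+253→276, (24,24):0·23+1→1
@25  (25,23):276·24+35926→42550, (25,24):1·24+276→300, (25,25):0·24+1→1
@26  (26,24):300·25+42550→50050, (26,25):1·25+300→325
@27  (27,25):325·26+50050→58500
Read c(27,25) = 58500.

58500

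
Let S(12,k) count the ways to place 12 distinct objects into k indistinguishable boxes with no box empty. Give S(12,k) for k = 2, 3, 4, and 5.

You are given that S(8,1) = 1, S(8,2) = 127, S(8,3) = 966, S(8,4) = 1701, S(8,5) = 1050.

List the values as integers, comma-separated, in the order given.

r9: T_9,1=1×1+0=1; T_9,2=2×127+1=255; T_9,3=3×966+127=3025; T_9,4=4×1701+966=7770; T_9,5=5×1050+1701=6951
r10: T_10,1=1×1+0=1; T_10,2=2×255+1=511; T_10,3=3×3025+255=9330; T_10,4=4×7770+3025=34105; T_10,5=5×6951+7770=42525
r11: T_11,1=1×1+0=1; T_11,2=2×511+1=1023; T_11,3=3×9330+511=28501; T_11,4=4×34105+9330=145750; T_11,5=5×42525+34105=246730
r12: T_12,2=2×1023+1=2047; T_12,3=3×28501+1023=86526; T_12,4=4×145750+28501=611501; T_12,5=5×246730+145750=1379400
Read S(12,2) = 2047, S(12,3) = 86526, S(12,4) = 611501, S(12,5) = 1379400.

2047, 86526, 611501, 1379400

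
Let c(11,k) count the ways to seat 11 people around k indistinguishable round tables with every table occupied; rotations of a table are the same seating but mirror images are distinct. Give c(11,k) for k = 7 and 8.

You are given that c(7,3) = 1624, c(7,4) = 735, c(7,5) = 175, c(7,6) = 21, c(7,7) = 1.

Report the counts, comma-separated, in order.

157773, 18150

@8  (8,4):735·7+1624→6769, (8,5):175·7+735→1960, (8,6):21·7+175→322, (8,7):1·7+21→28, (8,8):0·7+1→1
@9  (9,5):1960·8+6769→22449, (9,6):322·8+1960→4536, (9,7):28·8+322→546, (9,8):1·8+28→36
@10  (10,6):4536·9+22449→63273, (10,7):546·9+4536→9450, (10,8):36·9+546→870
@11  (11,7):9450·10+63273→157773, (11,8):870·10+9450→18150
Read c(11,7) = 157773, c(11,8) = 18150.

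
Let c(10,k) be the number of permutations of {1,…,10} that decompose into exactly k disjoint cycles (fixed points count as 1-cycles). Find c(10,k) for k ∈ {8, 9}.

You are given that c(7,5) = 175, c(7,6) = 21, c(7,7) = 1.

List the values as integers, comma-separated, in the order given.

870, 45

r8: T_8,6=7×21+175=322; T_8,7=7×1+21=28; T_8,8=7×0+1=1
r9: T_9,7=8×28+322=546; T_9,8=8×1+28=36; T_9,9=8×0+1=1
r10: T_10,8=9×36+546=870; T_10,9=9×1+36=45
Read c(10,8) = 870, c(10,9) = 45.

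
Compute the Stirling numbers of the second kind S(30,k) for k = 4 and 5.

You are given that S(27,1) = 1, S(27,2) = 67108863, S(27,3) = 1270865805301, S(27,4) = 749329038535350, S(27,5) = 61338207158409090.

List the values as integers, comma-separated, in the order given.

r28: T_28,2=2×67108863+1=134217727; T_28,3=3×1270865805301+67108863=3812664524766; T_28,4=4×749329038535350+1270865805301=2998587019946701; T_28,5=5×61338207158409090+749329038535350=307440364830580800
r29: T_29,3=3×3812664524766+134217727=11438127792025; T_29,4=4×2998587019946701+3812664524766=11998160744311570; T_29,5=5×307440364830580800+2998587019946701=1540200411172850701
r30: T_30,4=4×11998160744311570+11438127792025=48004081105038305; T_30,5=5×1540200411172850701+11998160744311570=7713000216608565075
Read S(30,4) = 48004081105038305, S(30,5) = 7713000216608565075.

48004081105038305, 7713000216608565075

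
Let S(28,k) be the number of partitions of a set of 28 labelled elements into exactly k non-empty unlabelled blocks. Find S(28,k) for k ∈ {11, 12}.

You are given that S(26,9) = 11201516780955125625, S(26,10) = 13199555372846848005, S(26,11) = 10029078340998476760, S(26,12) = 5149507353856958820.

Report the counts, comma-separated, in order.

@27  (27,10):13199555372846848005·10+11201516780955125625→143197070509423605675, (27,11):10029078340998476760·11+13199555372846848005→123519417123830092365, (27,12):5149507353856958820·12+10029078340998476760→71823166587281982600
@28  (28,11):123519417123830092365·11+143197070509423605675→1501910658871554621690, (28,12):71823166587281982600·12+123519417123830092365→985397416171213883565
Read S(28,11) = 1501910658871554621690, S(28,12) = 985397416171213883565.

1501910658871554621690, 985397416171213883565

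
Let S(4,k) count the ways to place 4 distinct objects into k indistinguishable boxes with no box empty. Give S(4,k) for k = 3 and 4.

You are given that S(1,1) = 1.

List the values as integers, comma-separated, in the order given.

r2: T_2,1=1×1+0=1; T_2,2=2×0+1=1
r3: T_3,2=2×1+1=3; T_3,3=3×0+1=1
r4: T_4,3=3×1+3=6; T_4,4=4×0+1=1
Read S(4,3) = 6, S(4,4) = 1.

6, 1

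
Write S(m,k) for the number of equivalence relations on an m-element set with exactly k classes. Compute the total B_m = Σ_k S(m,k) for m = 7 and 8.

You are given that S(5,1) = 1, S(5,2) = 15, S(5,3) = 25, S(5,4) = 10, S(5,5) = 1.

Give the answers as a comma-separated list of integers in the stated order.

@6  (6,1):1·1+0→1, (6,2):15·2+1→31, (6,3):25·3+15→90, (6,4):10·4+25→65, (6,5):1·5+10→15, (6,6):0·6+1→1
@7  (7,1):1·1+0→1, (7,2):31·2+1→63, (7,3):90·3+31→301, (7,4):65·4+90→350, (7,5):15·5+65→140, (7,6):1·6+15→21, (7,7):0·7+1→1
@8  (8,1):1·1+0→1, (8,2):63·2+1→127, (8,3):301·3+63→966, (8,4):350·4+301→1701, (8,5):140·5+350→1050, (8,6):21·6+140→266, (8,7):1·7+21→28, (8,8):0·8+1→1
B_7 = ΣS(7,k) = 1+63+301+350+140+21+1 = 877
B_8 = ΣS(8,k) = 1+127+966+1701+1050+266+28+1 = 4140

877, 4140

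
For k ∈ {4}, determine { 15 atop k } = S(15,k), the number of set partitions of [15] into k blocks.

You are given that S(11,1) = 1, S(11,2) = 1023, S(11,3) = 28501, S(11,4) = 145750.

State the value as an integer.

42355950

row 12: T[12][1]=1·1+0=1  T[12][2]=2·1023+1=2047  T[12][3]=3·28501+1023=86526  T[12][4]=4·145750+28501=611501
row 13: T[13][2]=2·2047+1=4095  T[13][3]=3·86526+2047=261625  T[13][4]=4·611501+86526=2532530
row 14: T[14][3]=3·261625+4095=788970  T[14][4]=4·2532530+261625=10391745
row 15: T[15][4]=4·10391745+788970=42355950
Read S(15,4) = 42355950.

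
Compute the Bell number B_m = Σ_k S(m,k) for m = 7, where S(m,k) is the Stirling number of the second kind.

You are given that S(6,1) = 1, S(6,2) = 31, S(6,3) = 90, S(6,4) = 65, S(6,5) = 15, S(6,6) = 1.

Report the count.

877

i=7: T(7,1)=0+1·1=1 | T(7,2)=1+2·31=63 | T(7,3)=31+3·90=301 | T(7,4)=90+4·65=350 | T(7,5)=65+5·15=140 | T(7,6)=15+6·1=21 | T(7,7)=1+7·0=1
B_7 = ΣS(7,k) = 1+63+301+350+140+21+1 = 877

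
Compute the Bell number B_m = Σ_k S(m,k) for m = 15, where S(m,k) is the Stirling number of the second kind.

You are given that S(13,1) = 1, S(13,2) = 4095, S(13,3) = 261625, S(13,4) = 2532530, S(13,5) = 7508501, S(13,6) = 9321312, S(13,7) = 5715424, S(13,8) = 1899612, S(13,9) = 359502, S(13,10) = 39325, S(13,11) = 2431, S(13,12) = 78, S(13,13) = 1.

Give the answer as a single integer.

1382958545

@14  (14,1):1·1+0→1, (14,2):4095·2+1→8191, (14,3):261625·3+4095→788970, (14,4):2532530·4+261625→10391745, (14,5):7508501·5+2532530→40075035, (14,6):9321312·6+7508501→63436373, (14,7):5715424·7+9321312→49329280, (14,8):1899612·8+5715424→20912320, (14,9):359502·9+1899612→5135130, (14,10):39325·10+359502→752752, (14,11):2431·11+39325→66066, (14,12):78·12+2431→3367, (14,13):1·13+78→91, (14,14):0·14+1→1
@15  (15,1):1·1+0→1, (15,2):8191·2+1→16383, (15,3):788970·3+8191→2375101, (15,4):10391745·4+788970→42355950, (15,5):40075035·5+10391745→210766920, (15,6):63436373·6+40075035→420693273, (15,7):49329280·7+63436373→408741333, (15,8):20912320·8+49329280→216627840, (15,9):5135130·9+20912320→67128490, (15,10):752752·10+5135130→12662650, (15,11):66066·11+752752→1479478, (15,12):3367·12+66066→106470, (15,13):91·13+3367→4550, (15,14):1·14+91→105, (15,15):0·15+1→1
B_15 = ΣS(15,k) = 1+16383+2375101+42355950+210766920+420693273+408741333+216627840+67128490+12662650+1479478+106470+4550+105+1 = 1382958545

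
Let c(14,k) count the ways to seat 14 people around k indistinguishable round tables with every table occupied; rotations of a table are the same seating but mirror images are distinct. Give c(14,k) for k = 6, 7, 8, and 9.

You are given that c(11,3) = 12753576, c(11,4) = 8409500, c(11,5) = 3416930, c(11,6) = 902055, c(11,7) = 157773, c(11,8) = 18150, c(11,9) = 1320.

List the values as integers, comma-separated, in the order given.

3336118786, 790943153, 135036473, 16669653

i=12: T(12,4)=12753576+11·8409500=105258076 | T(12,5)=8409500+11·3416930=45995730 | T(12,6)=3416930+11·902055=13339535 | T(12,7)=902055+11·157773=2637558 | T(12,8)=157773+11·18150=357423 | T(12,9)=18150+11·1320=32670
i=13: T(13,5)=105258076+12·45995730=657206836 | T(13,6)=45995730+12·13339535=206070150 | T(13,7)=13339535+12·2637558=44990231 | T(13,8)=2637558+12·357423=6926634 | T(13,9)=357423+12·32670=749463
i=14: T(14,6)=657206836+13·206070150=3336118786 | T(14,7)=206070150+13·44990231=790943153 | T(14,8)=44990231+13·6926634=135036473 | T(14,9)=6926634+13·749463=16669653
Read c(14,6) = 3336118786, c(14,7) = 790943153, c(14,8) = 135036473, c(14,9) = 16669653.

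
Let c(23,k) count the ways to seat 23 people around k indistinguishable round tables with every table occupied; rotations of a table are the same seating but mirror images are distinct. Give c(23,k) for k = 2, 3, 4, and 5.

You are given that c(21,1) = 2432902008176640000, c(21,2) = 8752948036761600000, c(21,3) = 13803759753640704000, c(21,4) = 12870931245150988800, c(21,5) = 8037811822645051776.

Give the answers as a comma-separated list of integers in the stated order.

4148476779335454720000, 6756146673770930688000, 6548684852703068697600, 4280722865357147142912

[22] T[22,1]:21*2432902008176640000+0=51090942171709440000 · T[22,2]:21*8752948036761600000+2432902008176640000=186244810780170240000 · T[22,3]:21*13803759753640704000+8752948036761600000=298631902863216384000 · T[22,4]:21*12870931245150988800+13803759753640704000=284093315901811468800 · T[22,5]:21*8037811822645051776+12870931245150988800=181664979520697076096
[23] T[23,2]:22*186244810780170240000+51090942171709440000=4148476779335454720000 · T[23,3]:22*298631902863216384000+186244810780170240000=6756146673770930688000 · T[23,4]:22*284093315901811468800+298631902863216384000=6548684852703068697600 · T[23,5]:22*181664979520697076096+284093315901811468800=4280722865357147142912
Read c(23,2) = 4148476779335454720000, c(23,3) = 6756146673770930688000, c(23,4) = 6548684852703068697600, c(23,5) = 4280722865357147142912.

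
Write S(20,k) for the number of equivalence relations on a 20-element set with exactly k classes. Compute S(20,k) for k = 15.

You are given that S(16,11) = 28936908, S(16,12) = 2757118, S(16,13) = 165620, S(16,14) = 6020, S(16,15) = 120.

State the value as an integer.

452329200

@17  (17,12):2757118·12+28936908→62022324, (17,13):165620·13+2757118→4910178, (17,14):6020·14+165620→249900, (17,15):120·15+6020→7820
@18  (18,13):4910178·13+62022324→125854638, (18,14):249900·14+4910178→8408778, (18,15):7820·15+249900→367200
@19  (19,14):8408778·14+125854638→243577530, (19,15):367200·15+8408778→13916778
@20  (20,15):13916778·15+243577530→452329200
Read S(20,15) = 452329200.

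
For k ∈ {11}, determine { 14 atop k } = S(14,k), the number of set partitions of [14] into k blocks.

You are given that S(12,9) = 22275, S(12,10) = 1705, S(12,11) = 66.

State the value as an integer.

@13  (13,10):1705·10+22275→39325, (13,11):66·11+1705→2431
@14  (14,11):2431·11+39325→66066
Read S(14,11) = 66066.

66066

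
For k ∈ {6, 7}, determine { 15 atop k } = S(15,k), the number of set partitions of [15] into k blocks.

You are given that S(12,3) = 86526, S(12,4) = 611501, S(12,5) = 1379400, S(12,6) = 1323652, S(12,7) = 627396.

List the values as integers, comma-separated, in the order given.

420693273, 408741333

i=13: T(13,4)=86526+4·611501=2532530 | T(13,5)=611501+5·1379400=7508501 | T(13,6)=1379400+6·1323652=9321312 | T(13,7)=1323652+7·627396=5715424
i=14: T(14,5)=2532530+5·7508501=40075035 | T(14,6)=7508501+6·9321312=63436373 | T(14,7)=9321312+7·5715424=49329280
i=15: T(15,6)=40075035+6·63436373=420693273 | T(15,7)=63436373+7·49329280=408741333
Read S(15,6) = 420693273, S(15,7) = 408741333.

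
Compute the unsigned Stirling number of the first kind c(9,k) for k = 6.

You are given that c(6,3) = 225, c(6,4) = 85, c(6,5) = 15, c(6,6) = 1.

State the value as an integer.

4536

i=7: T(7,4)=225+6·85=735 | T(7,5)=85+6·15=175 | T(7,6)=15+6·1=21
i=8: T(8,5)=735+7·175=1960 | T(8,6)=175+7·21=322
i=9: T(9,6)=1960+8·322=4536
Read c(9,6) = 4536.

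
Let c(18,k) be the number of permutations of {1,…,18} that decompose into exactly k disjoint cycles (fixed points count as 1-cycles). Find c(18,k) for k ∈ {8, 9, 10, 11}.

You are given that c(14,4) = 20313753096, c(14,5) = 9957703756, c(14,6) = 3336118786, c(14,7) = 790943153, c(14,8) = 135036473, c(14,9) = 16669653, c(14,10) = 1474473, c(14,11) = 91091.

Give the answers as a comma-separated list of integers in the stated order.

@15  (15,5):9957703756·14+20313753096→159721605680, (15,6):3336118786·14+9957703756→56663366760, (15,7):790943153·14+3336118786→14409322928, (15,8):135036473·14+790943153→2681453775, (15,9):16669653·14+135036473→368411615, (15,10):1474473·14+16669653→37312275, (15,11):91091·14+1474473→2749747
@16  (16,6):56663366760·15+159721605680→1009672107080, (16,7):14409322928·15+56663366760→272803210680, (16,8):2681453775·15+14409322928→54631129553, (16,9):368411615·15+2681453775→8207628000, (16,10):37312275·15+368411615→928095740, (16,11):2749747·15+37312275→78558480
@17  (17,7):272803210680·16+1009672107080→5374523477960, (17,8):54631129553·16+272803210680→1146901283528, (17,9):8207628000·16+54631129553→185953177553, (17,10):928095740·16+8207628000→23057159840, (17,11):78558480·16+928095740→2185031420
@18  (18,8):1146901283528·17+5374523477960→24871845297936, (18,9):185953177553·17+1146901283528→4308105301929, (18,10):23057159840·17+185953177553→577924894833, (18,11):2185031420·17+23057159840→60202693980
Read c(18,8) = 24871845297936, c(18,9) = 4308105301929, c(18,10) = 577924894833, c(18,11) = 60202693980.

24871845297936, 4308105301929, 577924894833, 60202693980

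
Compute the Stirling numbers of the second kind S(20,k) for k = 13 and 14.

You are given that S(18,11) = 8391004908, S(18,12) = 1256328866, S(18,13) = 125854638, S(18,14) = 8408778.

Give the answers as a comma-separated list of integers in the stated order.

61068660380, 6302524580

row 19: T[19][12]=12·1256328866+8391004908=23466951300  T[19][13]=13·125854638+1256328866=2892439160  T[19][14]=14·8408778+125854638=243577530
row 20: T[20][13]=13·2892439160+23466951300=61068660380  T[20][14]=14·243577530+2892439160=6302524580
Read S(20,13) = 61068660380, S(20,14) = 6302524580.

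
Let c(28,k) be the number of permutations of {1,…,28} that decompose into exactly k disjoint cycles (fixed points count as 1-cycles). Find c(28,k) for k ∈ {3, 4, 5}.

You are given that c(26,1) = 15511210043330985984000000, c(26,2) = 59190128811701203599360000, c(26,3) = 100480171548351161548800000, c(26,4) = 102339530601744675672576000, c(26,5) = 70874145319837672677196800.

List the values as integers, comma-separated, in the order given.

73689668464006010184007680000, 77226989703299075087834112000, 55278125307966865191587481600

i=27: T(27,2)=15511210043330985984000000+26·59190128811701203599360000=1554454559147562279567360000 | T(27,3)=59190128811701203599360000+26·100480171548351161548800000=2671674589068831403868160000 | T(27,4)=100480171548351161548800000+26·102339530601744675672576000=2761307967193712729035776000 | T(27,5)=102339530601744675672576000+26·70874145319837672677196800=1945067308917524165279692800
i=28: T(28,3)=1554454559147562279567360000+27·2671674589068831403868160000=73689668464006010184007680000 | T(28,4)=2671674589068831403868160000+27·2761307967193712729035776000=77226989703299075087834112000 | T(28,5)=2761307967193712729035776000+27·1945067308917524165279692800=55278125307966865191587481600
Read c(28,3) = 73689668464006010184007680000, c(28,4) = 77226989703299075087834112000, c(28,5) = 55278125307966865191587481600.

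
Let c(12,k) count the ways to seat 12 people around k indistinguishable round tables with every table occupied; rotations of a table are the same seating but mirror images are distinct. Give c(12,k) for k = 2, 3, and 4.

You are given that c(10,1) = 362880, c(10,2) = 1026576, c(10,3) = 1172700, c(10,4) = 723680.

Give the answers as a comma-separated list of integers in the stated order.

i=11: T(11,1)=0+10·362880=3628800 | T(11,2)=362880+10·1026576=10628640 | T(11,3)=1026576+10·1172700=12753576 | T(11,4)=1172700+10·723680=8409500
i=12: T(12,2)=3628800+11·10628640=120543840 | T(12,3)=10628640+11·12753576=150917976 | T(12,4)=12753576+11·8409500=105258076
Read c(12,2) = 120543840, c(12,3) = 150917976, c(12,4) = 105258076.

120543840, 150917976, 105258076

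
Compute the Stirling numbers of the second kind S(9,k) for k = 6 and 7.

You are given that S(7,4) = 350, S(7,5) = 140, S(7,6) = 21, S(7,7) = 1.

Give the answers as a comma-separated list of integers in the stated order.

2646, 462

i=8: T(8,5)=350+5·140=1050 | T(8,6)=140+6·21=266 | T(8,7)=21+7·1=28
i=9: T(9,6)=1050+6·266=2646 | T(9,7)=266+7·28=462
Read S(9,6) = 2646, S(9,7) = 462.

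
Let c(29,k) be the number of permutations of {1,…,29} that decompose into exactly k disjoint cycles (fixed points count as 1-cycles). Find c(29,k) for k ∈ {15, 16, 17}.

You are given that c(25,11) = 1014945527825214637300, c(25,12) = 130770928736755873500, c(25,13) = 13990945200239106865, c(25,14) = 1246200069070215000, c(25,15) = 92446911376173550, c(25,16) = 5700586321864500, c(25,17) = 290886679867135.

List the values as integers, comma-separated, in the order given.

[26] T[26,12]:25*130770928736755873500+1014945527825214637300=4284218746244111474800 · T[26,13]:25*13990945200239106865+130770928736755873500=480544558742733545125 · T[26,14]:25*1246200069070215000+13990945200239106865=45145946926994481865 · T[26,15]:25*92446911376173550+1246200069070215000=3557372853474553750 · T[26,16]:25*5700586321864500+92446911376173550=234961569422786050 · T[26,17]:25*290886679867135+5700586321864500=12972753318542875
[27] T[27,13]:26*480544558742733545125+4284218746244111474800=16778377273555183648050 · T[27,14]:26*45145946926994481865+480544558742733545125=1654339178844590073615 · T[27,15]:26*3557372853474553750+45145946926994481865=137637641117332879365 · T[27,16]:26*234961569422786050+3557372853474553750=9666373658466991050 · T[27,17]:26*12972753318542875+234961569422786050=572253155704900800
[28] T[28,14]:27*1654339178844590073615+16778377273555183648050=61445535102359115635655 · T[28,15]:27*137637641117332879365+1654339178844590073615=5370555489012577816470 · T[28,16]:27*9666373658466991050+137637641117332879365=398629729895941637715 · T[28,17]:27*572253155704900800+9666373658466991050=25117208862499312650
[29] T[29,15]:28*5370555489012577816470+61445535102359115635655=211821088794711294496815 · T[29,16]:28*398629729895941637715+5370555489012577816470=16532187926098943672490 · T[29,17]:28*25117208862499312650+398629729895941637715=1101911578045922391915
Read c(29,15) = 211821088794711294496815, c(29,16) = 16532187926098943672490, c(29,17) = 1101911578045922391915.

211821088794711294496815, 16532187926098943672490, 1101911578045922391915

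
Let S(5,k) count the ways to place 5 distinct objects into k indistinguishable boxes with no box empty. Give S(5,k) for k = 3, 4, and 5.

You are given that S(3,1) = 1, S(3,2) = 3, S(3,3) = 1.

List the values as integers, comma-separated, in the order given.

row 4: T[4][2]=2·3+1=7  T[4][3]=3·1+3=6  T[4][4]=4·0+1=1
row 5: T[5][3]=3·6+7=25  T[5][4]=4·1+6=10  T[5][5]=5·0+1=1
Read S(5,3) = 25, S(5,4) = 10, S(5,5) = 1.

25, 10, 1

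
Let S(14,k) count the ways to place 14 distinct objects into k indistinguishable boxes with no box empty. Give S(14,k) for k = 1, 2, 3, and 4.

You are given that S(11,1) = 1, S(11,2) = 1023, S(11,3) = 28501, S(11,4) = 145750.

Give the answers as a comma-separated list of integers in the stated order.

r12: T_12,1=1×1+0=1; T_12,2=2×1023+1=2047; T_12,3=3×28501+1023=86526; T_12,4=4×145750+28501=611501
r13: T_13,1=1×1+0=1; T_13,2=2×2047+1=4095; T_13,3=3×86526+2047=261625; T_13,4=4×611501+86526=2532530
r14: T_14,1=1×1+0=1; T_14,2=2×4095+1=8191; T_14,3=3×261625+4095=788970; T_14,4=4×2532530+261625=10391745
Read S(14,1) = 1, S(14,2) = 8191, S(14,3) = 788970, S(14,4) = 10391745.

1, 8191, 788970, 10391745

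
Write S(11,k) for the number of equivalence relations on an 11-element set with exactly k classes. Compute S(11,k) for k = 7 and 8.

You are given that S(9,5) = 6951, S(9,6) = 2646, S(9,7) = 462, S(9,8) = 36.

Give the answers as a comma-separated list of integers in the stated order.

63987, 11880

r10: T_10,6=6×2646+6951=22827; T_10,7=7×462+2646=5880; T_10,8=8×36+462=750
r11: T_11,7=7×5880+22827=63987; T_11,8=8×750+5880=11880
Read S(11,7) = 63987, S(11,8) = 11880.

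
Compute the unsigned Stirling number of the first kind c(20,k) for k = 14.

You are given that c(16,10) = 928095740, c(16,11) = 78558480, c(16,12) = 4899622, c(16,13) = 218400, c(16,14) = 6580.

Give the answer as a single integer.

20692933630

r17: T_17,11=16×78558480+928095740=2185031420; T_17,12=16×4899622+78558480=156952432; T_17,13=16×218400+4899622=8394022; T_17,14=16×6580+218400=323680
r18: T_18,12=17×156952432+2185031420=4853222764; T_18,13=17×8394022+156952432=299650806; T_18,14=17×323680+8394022=13896582
r19: T_19,13=18×299650806+4853222764=10246937272; T_19,14=18×13896582+299650806=549789282
r20: T_20,14=19×549789282+10246937272=20692933630
Read c(20,14) = 20692933630.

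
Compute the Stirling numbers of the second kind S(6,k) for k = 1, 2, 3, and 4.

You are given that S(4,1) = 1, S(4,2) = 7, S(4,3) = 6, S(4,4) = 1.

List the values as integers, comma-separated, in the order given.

row 5: T[5][1]=1·1+0=1  T[5][2]=2·7+1=15  T[5][3]=3·6+7=25  T[5][4]=4·1+6=10
row 6: T[6][1]=1·1+0=1  T[6][2]=2·15+1=31  T[6][3]=3·25+15=90  T[6][4]=4·10+25=65
Read S(6,1) = 1, S(6,2) = 31, S(6,3) = 90, S(6,4) = 65.

1, 31, 90, 65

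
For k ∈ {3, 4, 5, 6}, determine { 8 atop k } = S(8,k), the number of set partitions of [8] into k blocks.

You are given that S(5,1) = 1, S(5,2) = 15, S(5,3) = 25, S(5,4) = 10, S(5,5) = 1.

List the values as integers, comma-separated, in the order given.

i=6: T(6,1)=0+1·1=1 | T(6,2)=1+2·15=31 | T(6,3)=15+3·25=90 | T(6,4)=25+4·10=65 | T(6,5)=10+5·1=15 | T(6,6)=1+6·0=1
i=7: T(7,2)=1+2·31=63 | T(7,3)=31+3·90=301 | T(7,4)=90+4·65=350 | T(7,5)=65+5·15=140 | T(7,6)=15+6·1=21
i=8: T(8,3)=63+3·301=966 | T(8,4)=301+4·350=1701 | T(8,5)=350+5·140=1050 | T(8,6)=140+6·21=266
Read S(8,3) = 966, S(8,4) = 1701, S(8,5) = 1050, S(8,6) = 266.

966, 1701, 1050, 266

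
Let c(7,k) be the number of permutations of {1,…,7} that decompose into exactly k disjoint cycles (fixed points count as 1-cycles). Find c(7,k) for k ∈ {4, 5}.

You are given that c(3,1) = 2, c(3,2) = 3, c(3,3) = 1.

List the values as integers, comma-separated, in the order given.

735, 175

i=4: T(4,1)=0+3·2=6 | T(4,2)=2+3·3=11 | T(4,3)=3+3·1=6 | T(4,4)=1+3·0=1
i=5: T(5,2)=6+4·11=50 | T(5,3)=11+4·6=35 | T(5,4)=6+4·1=10 | T(5,5)=1+4·0=1
i=6: T(6,3)=50+5·35=225 | T(6,4)=35+5·10=85 | T(6,5)=10+5·1=15
i=7: T(7,4)=225+6·85=735 | T(7,5)=85+6·15=175
Read c(7,4) = 735, c(7,5) = 175.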